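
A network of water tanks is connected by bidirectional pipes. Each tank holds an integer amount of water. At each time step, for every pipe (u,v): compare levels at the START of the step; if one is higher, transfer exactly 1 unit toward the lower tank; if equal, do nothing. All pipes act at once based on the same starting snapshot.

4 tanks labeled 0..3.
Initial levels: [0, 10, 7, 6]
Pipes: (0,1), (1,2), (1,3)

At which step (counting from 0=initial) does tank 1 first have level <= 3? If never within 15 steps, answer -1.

Answer: -1

Derivation:
Step 1: flows [1->0,1->2,1->3] -> levels [1 7 8 7]
Step 2: flows [1->0,2->1,1=3] -> levels [2 7 7 7]
Step 3: flows [1->0,1=2,1=3] -> levels [3 6 7 7]
Step 4: flows [1->0,2->1,3->1] -> levels [4 7 6 6]
Step 5: flows [1->0,1->2,1->3] -> levels [5 4 7 7]
Step 6: flows [0->1,2->1,3->1] -> levels [4 7 6 6]
  -> period-2 cycle (repeats step 4); tank 1 never drops to <=3
Tank 1 never reaches <=3 within 15 steps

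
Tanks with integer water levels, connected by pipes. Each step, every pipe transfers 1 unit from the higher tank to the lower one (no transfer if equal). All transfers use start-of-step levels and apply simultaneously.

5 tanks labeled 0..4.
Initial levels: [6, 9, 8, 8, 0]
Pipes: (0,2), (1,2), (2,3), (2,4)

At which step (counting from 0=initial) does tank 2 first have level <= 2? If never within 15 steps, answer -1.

Step 1: flows [2->0,1->2,2=3,2->4] -> levels [7 8 7 8 1]
Step 2: flows [0=2,1->2,3->2,2->4] -> levels [7 7 8 7 2]
Step 3: flows [2->0,2->1,2->3,2->4] -> levels [8 8 4 8 3]
Step 4: flows [0->2,1->2,3->2,2->4] -> levels [7 7 6 7 4]
Step 5: flows [0->2,1->2,3->2,2->4] -> levels [6 6 8 6 5]
Step 6: flows [2->0,2->1,2->3,2->4] -> levels [7 7 4 7 6]
Step 7: flows [0->2,1->2,3->2,4->2] -> levels [6 6 8 6 5]
  -> period-2 cycle (repeats step 5); tank 2 never drops to <=2
Tank 2 never reaches <=2 within 15 steps

Answer: -1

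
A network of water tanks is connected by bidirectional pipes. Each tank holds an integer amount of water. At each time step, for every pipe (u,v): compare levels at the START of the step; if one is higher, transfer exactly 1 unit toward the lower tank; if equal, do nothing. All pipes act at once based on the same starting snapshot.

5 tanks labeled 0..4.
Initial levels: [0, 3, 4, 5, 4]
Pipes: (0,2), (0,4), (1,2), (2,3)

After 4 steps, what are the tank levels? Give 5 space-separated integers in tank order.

Answer: 2 3 5 3 3

Derivation:
Step 1: flows [2->0,4->0,2->1,3->2] -> levels [2 4 3 4 3]
Step 2: flows [2->0,4->0,1->2,3->2] -> levels [4 3 4 3 2]
Step 3: flows [0=2,0->4,2->1,2->3] -> levels [3 4 2 4 3]
Step 4: flows [0->2,0=4,1->2,3->2] -> levels [2 3 5 3 3]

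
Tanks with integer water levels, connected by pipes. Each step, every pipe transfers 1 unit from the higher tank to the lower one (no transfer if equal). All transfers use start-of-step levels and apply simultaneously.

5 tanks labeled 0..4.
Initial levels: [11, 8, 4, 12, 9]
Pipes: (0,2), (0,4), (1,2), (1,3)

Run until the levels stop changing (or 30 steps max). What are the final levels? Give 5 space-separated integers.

Answer: 10 10 8 8 8

Derivation:
Step 1: flows [0->2,0->4,1->2,3->1] -> levels [9 8 6 11 10]
Step 2: flows [0->2,4->0,1->2,3->1] -> levels [9 8 8 10 9]
Step 3: flows [0->2,0=4,1=2,3->1] -> levels [8 9 9 9 9]
Step 4: flows [2->0,4->0,1=2,1=3] -> levels [10 9 8 9 8]
Step 5: flows [0->2,0->4,1->2,1=3] -> levels [8 8 10 9 9]
Step 6: flows [2->0,4->0,2->1,3->1] -> levels [10 10 8 8 8]
Step 7: flows [0->2,0->4,1->2,1->3] -> levels [8 8 10 9 9]
  -> period-2 cycle: step 7 state = step 5 state; never stabilizes
  -> state at step 30: (30-5) mod 2 = 1, same as step 6 -> [10 10 8 8 8]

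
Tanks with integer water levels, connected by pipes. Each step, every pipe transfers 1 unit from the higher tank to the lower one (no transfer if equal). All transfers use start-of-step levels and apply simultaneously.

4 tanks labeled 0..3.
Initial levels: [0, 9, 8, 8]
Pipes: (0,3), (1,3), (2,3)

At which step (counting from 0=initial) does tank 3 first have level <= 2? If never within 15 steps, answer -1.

Answer: -1

Derivation:
Step 1: flows [3->0,1->3,2=3] -> levels [1 8 8 8]
Step 2: flows [3->0,1=3,2=3] -> levels [2 8 8 7]
Step 3: flows [3->0,1->3,2->3] -> levels [3 7 7 8]
Step 4: flows [3->0,3->1,3->2] -> levels [4 8 8 5]
Step 5: flows [3->0,1->3,2->3] -> levels [5 7 7 6]
Step 6: flows [3->0,1->3,2->3] -> levels [6 6 6 7]
Step 7: flows [3->0,3->1,3->2] -> levels [7 7 7 4]
Step 8: flows [0->3,1->3,2->3] -> levels [6 6 6 7]
  -> period-2 cycle (repeats step 6); tank 3 never drops to <=2
Tank 3 never reaches <=2 within 15 steps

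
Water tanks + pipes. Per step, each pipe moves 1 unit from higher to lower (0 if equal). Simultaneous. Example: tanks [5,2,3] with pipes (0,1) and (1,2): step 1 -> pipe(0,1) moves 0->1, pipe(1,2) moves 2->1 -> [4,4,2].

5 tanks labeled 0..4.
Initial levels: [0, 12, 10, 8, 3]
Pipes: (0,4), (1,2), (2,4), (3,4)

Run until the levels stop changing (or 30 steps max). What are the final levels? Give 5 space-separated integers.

Step 1: flows [4->0,1->2,2->4,3->4] -> levels [1 11 10 7 4]
Step 2: flows [4->0,1->2,2->4,3->4] -> levels [2 10 10 6 5]
Step 3: flows [4->0,1=2,2->4,3->4] -> levels [3 10 9 5 6]
Step 4: flows [4->0,1->2,2->4,4->3] -> levels [4 9 9 6 5]
Step 5: flows [4->0,1=2,2->4,3->4] -> levels [5 9 8 5 6]
Step 6: flows [4->0,1->2,2->4,4->3] -> levels [6 8 8 6 5]
Step 7: flows [0->4,1=2,2->4,3->4] -> levels [5 8 7 5 8]
Step 8: flows [4->0,1->2,4->2,4->3] -> levels [6 7 9 6 5]
Step 9: flows [0->4,2->1,2->4,3->4] -> levels [5 8 7 5 8]
  -> period-2 cycle: step 9 state = step 7 state; never stabilizes
  -> state at step 30: (30-7) mod 2 = 1, same as step 8 -> [6 7 9 6 5]

Answer: 6 7 9 6 5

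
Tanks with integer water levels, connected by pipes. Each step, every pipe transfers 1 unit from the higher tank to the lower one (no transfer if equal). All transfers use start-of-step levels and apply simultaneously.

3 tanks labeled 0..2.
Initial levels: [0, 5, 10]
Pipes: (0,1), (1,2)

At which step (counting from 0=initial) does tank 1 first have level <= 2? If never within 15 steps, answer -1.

Step 1: flows [1->0,2->1] -> levels [1 5 9]
Step 2: flows [1->0,2->1] -> levels [2 5 8]
Step 3: flows [1->0,2->1] -> levels [3 5 7]
Step 4: flows [1->0,2->1] -> levels [4 5 6]
Step 5: flows [1->0,2->1] -> levels [5 5 5]
Step 6: flows [0=1,1=2] -> levels [5 5 5]
  -> stable; tank 1 stays at 5 > 2
Tank 1 never reaches <=2 within 15 steps

Answer: -1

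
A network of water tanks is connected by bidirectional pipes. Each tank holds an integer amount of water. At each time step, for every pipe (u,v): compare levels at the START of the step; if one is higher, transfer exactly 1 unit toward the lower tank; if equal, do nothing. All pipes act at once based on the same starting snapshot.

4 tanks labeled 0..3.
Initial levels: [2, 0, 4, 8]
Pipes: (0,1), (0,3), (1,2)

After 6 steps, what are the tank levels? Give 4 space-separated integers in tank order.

Step 1: flows [0->1,3->0,2->1] -> levels [2 2 3 7]
Step 2: flows [0=1,3->0,2->1] -> levels [3 3 2 6]
Step 3: flows [0=1,3->0,1->2] -> levels [4 2 3 5]
Step 4: flows [0->1,3->0,2->1] -> levels [4 4 2 4]
Step 5: flows [0=1,0=3,1->2] -> levels [4 3 3 4]
Step 6: flows [0->1,0=3,1=2] -> levels [3 4 3 4]

Answer: 3 4 3 4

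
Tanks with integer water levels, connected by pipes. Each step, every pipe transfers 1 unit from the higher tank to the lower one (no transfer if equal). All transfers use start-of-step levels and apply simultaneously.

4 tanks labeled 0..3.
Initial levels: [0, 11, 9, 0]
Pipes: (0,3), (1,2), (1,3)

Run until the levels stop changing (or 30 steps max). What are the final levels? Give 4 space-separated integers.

Answer: 5 6 5 4

Derivation:
Step 1: flows [0=3,1->2,1->3] -> levels [0 9 10 1]
Step 2: flows [3->0,2->1,1->3] -> levels [1 9 9 1]
Step 3: flows [0=3,1=2,1->3] -> levels [1 8 9 2]
Step 4: flows [3->0,2->1,1->3] -> levels [2 8 8 2]
Step 5: flows [0=3,1=2,1->3] -> levels [2 7 8 3]
Step 6: flows [3->0,2->1,1->3] -> levels [3 7 7 3]
Step 7: flows [0=3,1=2,1->3] -> levels [3 6 7 4]
Step 8: flows [3->0,2->1,1->3] -> levels [4 6 6 4]
Step 9: flows [0=3,1=2,1->3] -> levels [4 5 6 5]
Step 10: flows [3->0,2->1,1=3] -> levels [5 6 5 4]
Step 11: flows [0->3,1->2,1->3] -> levels [4 4 6 6]
Step 12: flows [3->0,2->1,3->1] -> levels [5 6 5 4]
  -> period-2 cycle: step 12 state = step 10 state; never stabilizes
  -> state at step 30: (30-10) mod 2 = 0, same as step 10 -> [5 6 5 4]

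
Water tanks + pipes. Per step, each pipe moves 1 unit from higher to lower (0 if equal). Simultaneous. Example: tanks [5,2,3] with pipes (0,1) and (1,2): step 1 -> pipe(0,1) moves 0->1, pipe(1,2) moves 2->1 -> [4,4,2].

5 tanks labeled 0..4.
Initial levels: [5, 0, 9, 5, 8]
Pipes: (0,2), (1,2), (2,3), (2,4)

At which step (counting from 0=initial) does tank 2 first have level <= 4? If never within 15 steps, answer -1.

Step 1: flows [2->0,2->1,2->3,2->4] -> levels [6 1 5 6 9]
Step 2: flows [0->2,2->1,3->2,4->2] -> levels [5 2 7 5 8]
Step 3: flows [2->0,2->1,2->3,4->2] -> levels [6 3 5 6 7]
Step 4: flows [0->2,2->1,3->2,4->2] -> levels [5 4 7 5 6]
Step 5: flows [2->0,2->1,2->3,2->4] -> levels [6 5 3 6 7]
Tank 2 first reaches <=4 at step 5

Answer: 5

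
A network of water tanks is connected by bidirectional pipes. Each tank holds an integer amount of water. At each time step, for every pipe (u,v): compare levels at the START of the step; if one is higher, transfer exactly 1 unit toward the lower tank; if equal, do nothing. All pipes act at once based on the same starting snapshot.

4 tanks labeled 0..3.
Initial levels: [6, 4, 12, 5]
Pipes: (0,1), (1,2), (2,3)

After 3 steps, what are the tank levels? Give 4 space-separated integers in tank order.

Answer: 6 7 6 8

Derivation:
Step 1: flows [0->1,2->1,2->3] -> levels [5 6 10 6]
Step 2: flows [1->0,2->1,2->3] -> levels [6 6 8 7]
Step 3: flows [0=1,2->1,2->3] -> levels [6 7 6 8]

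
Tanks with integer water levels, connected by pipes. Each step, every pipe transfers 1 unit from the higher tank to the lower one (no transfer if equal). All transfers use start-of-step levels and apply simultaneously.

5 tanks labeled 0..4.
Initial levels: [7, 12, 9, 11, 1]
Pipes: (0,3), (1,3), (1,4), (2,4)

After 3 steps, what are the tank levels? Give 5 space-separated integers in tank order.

Step 1: flows [3->0,1->3,1->4,2->4] -> levels [8 10 8 11 3]
Step 2: flows [3->0,3->1,1->4,2->4] -> levels [9 10 7 9 5]
Step 3: flows [0=3,1->3,1->4,2->4] -> levels [9 8 6 10 7]

Answer: 9 8 6 10 7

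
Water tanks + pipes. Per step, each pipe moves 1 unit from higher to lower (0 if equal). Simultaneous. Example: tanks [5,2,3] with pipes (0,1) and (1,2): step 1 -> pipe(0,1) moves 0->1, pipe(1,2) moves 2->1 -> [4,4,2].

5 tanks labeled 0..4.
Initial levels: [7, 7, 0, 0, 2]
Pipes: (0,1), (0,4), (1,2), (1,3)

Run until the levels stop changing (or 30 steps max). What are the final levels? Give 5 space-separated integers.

Answer: 3 5 2 2 4

Derivation:
Step 1: flows [0=1,0->4,1->2,1->3] -> levels [6 5 1 1 3]
Step 2: flows [0->1,0->4,1->2,1->3] -> levels [4 4 2 2 4]
Step 3: flows [0=1,0=4,1->2,1->3] -> levels [4 2 3 3 4]
Step 4: flows [0->1,0=4,2->1,3->1] -> levels [3 5 2 2 4]
Step 5: flows [1->0,4->0,1->2,1->3] -> levels [5 2 3 3 3]
Step 6: flows [0->1,0->4,2->1,3->1] -> levels [3 5 2 2 4]
  -> period-2 cycle: step 6 state = step 4 state; never stabilizes
  -> state at step 30: (30-4) mod 2 = 0, same as step 4 -> [3 5 2 2 4]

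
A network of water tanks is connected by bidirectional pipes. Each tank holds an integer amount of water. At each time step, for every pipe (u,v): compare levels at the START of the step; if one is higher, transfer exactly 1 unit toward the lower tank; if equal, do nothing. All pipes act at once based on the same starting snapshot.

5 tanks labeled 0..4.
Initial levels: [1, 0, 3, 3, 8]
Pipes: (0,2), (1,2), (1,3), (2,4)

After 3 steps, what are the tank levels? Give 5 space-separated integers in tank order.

Answer: 3 3 2 2 5

Derivation:
Step 1: flows [2->0,2->1,3->1,4->2] -> levels [2 2 2 2 7]
Step 2: flows [0=2,1=2,1=3,4->2] -> levels [2 2 3 2 6]
Step 3: flows [2->0,2->1,1=3,4->2] -> levels [3 3 2 2 5]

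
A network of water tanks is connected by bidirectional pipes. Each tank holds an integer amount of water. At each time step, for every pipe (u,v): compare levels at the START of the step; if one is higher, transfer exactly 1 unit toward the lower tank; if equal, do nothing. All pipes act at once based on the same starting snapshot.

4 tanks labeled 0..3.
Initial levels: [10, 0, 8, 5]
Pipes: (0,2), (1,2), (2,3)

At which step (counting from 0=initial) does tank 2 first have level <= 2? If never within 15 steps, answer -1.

Step 1: flows [0->2,2->1,2->3] -> levels [9 1 7 6]
Step 2: flows [0->2,2->1,2->3] -> levels [8 2 6 7]
Step 3: flows [0->2,2->1,3->2] -> levels [7 3 7 6]
Step 4: flows [0=2,2->1,2->3] -> levels [7 4 5 7]
Step 5: flows [0->2,2->1,3->2] -> levels [6 5 6 6]
Step 6: flows [0=2,2->1,2=3] -> levels [6 6 5 6]
Step 7: flows [0->2,1->2,3->2] -> levels [5 5 8 5]
Step 8: flows [2->0,2->1,2->3] -> levels [6 6 5 6]
  -> period-2 cycle (repeats step 6); tank 2 never drops to <=2
Tank 2 never reaches <=2 within 15 steps

Answer: -1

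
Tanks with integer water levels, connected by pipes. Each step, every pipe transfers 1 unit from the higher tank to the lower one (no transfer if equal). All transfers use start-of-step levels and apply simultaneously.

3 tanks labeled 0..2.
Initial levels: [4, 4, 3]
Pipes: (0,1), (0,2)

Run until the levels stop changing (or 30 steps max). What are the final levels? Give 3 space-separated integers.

Step 1: flows [0=1,0->2] -> levels [3 4 4]
Step 2: flows [1->0,2->0] -> levels [5 3 3]
Step 3: flows [0->1,0->2] -> levels [3 4 4]
  -> period-2 cycle: step 3 state = step 1 state; never stabilizes
  -> state at step 30: (30-1) mod 2 = 1, same as step 2 -> [5 3 3]

Answer: 5 3 3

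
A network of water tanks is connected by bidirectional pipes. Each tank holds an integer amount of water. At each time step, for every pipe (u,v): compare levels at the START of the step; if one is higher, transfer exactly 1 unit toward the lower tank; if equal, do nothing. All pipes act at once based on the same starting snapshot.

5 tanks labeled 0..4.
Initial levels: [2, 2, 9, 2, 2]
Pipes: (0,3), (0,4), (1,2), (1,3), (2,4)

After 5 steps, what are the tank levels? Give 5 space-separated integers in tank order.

Step 1: flows [0=3,0=4,2->1,1=3,2->4] -> levels [2 3 7 2 3]
Step 2: flows [0=3,4->0,2->1,1->3,2->4] -> levels [3 3 5 3 3]
Step 3: flows [0=3,0=4,2->1,1=3,2->4] -> levels [3 4 3 3 4]
Step 4: flows [0=3,4->0,1->2,1->3,4->2] -> levels [4 2 5 4 2]
Step 5: flows [0=3,0->4,2->1,3->1,2->4] -> levels [3 4 3 3 4]

Answer: 3 4 3 3 4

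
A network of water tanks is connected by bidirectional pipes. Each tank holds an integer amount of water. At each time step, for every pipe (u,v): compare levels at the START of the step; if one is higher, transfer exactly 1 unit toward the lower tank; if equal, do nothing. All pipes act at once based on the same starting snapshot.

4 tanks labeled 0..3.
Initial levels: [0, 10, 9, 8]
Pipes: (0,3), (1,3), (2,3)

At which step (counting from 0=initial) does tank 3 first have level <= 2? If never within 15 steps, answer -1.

Step 1: flows [3->0,1->3,2->3] -> levels [1 9 8 9]
Step 2: flows [3->0,1=3,3->2] -> levels [2 9 9 7]
Step 3: flows [3->0,1->3,2->3] -> levels [3 8 8 8]
Step 4: flows [3->0,1=3,2=3] -> levels [4 8 8 7]
Step 5: flows [3->0,1->3,2->3] -> levels [5 7 7 8]
Step 6: flows [3->0,3->1,3->2] -> levels [6 8 8 5]
Step 7: flows [0->3,1->3,2->3] -> levels [5 7 7 8]
  -> period-2 cycle (repeats step 5); tank 3 never drops to <=2
Tank 3 never reaches <=2 within 15 steps

Answer: -1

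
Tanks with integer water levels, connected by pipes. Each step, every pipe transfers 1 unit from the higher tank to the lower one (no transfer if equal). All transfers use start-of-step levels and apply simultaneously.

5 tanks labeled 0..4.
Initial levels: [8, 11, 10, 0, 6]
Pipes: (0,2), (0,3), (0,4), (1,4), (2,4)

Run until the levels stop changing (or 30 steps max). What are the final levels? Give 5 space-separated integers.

Step 1: flows [2->0,0->3,0->4,1->4,2->4] -> levels [7 10 8 1 9]
Step 2: flows [2->0,0->3,4->0,1->4,4->2] -> levels [8 9 8 2 8]
Step 3: flows [0=2,0->3,0=4,1->4,2=4] -> levels [7 8 8 3 9]
Step 4: flows [2->0,0->3,4->0,4->1,4->2] -> levels [8 9 8 4 6]
Step 5: flows [0=2,0->3,0->4,1->4,2->4] -> levels [6 8 7 5 9]
Step 6: flows [2->0,0->3,4->0,4->1,4->2] -> levels [7 9 7 6 6]
Step 7: flows [0=2,0->3,0->4,1->4,2->4] -> levels [5 8 6 7 9]
Step 8: flows [2->0,3->0,4->0,4->1,4->2] -> levels [8 9 6 6 6]
Step 9: flows [0->2,0->3,0->4,1->4,2=4] -> levels [5 8 7 7 8]
Step 10: flows [2->0,3->0,4->0,1=4,4->2] -> levels [8 8 7 6 6]
Step 11: flows [0->2,0->3,0->4,1->4,2->4] -> levels [5 7 7 7 9]
Step 12: flows [2->0,3->0,4->0,4->1,4->2] -> levels [8 8 7 6 6]
  -> period-2 cycle: step 12 state = step 10 state; never stabilizes
  -> state at step 30: (30-10) mod 2 = 0, same as step 10 -> [8 8 7 6 6]

Answer: 8 8 7 6 6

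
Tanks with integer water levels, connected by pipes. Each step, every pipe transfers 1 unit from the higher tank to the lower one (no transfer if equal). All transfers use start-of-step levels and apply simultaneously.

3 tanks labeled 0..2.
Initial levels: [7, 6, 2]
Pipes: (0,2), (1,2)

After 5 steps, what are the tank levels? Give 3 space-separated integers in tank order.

Answer: 6 5 4

Derivation:
Step 1: flows [0->2,1->2] -> levels [6 5 4]
Step 2: flows [0->2,1->2] -> levels [5 4 6]
Step 3: flows [2->0,2->1] -> levels [6 5 4]
  -> period-2 cycle: step 3 state = step 1 state
  -> state at step 5: (5-1) mod 2 = 0, same as step 1 -> [6 5 4]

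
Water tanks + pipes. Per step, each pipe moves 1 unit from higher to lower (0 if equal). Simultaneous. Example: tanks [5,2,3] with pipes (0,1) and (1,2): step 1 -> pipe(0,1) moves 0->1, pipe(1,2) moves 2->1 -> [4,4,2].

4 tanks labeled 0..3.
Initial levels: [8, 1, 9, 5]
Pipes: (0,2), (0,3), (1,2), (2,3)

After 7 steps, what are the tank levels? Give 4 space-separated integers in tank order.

Answer: 6 6 5 6

Derivation:
Step 1: flows [2->0,0->3,2->1,2->3] -> levels [8 2 6 7]
Step 2: flows [0->2,0->3,2->1,3->2] -> levels [6 3 7 7]
Step 3: flows [2->0,3->0,2->1,2=3] -> levels [8 4 5 6]
Step 4: flows [0->2,0->3,2->1,3->2] -> levels [6 5 6 6]
Step 5: flows [0=2,0=3,2->1,2=3] -> levels [6 6 5 6]
Step 6: flows [0->2,0=3,1->2,3->2] -> levels [5 5 8 5]
Step 7: flows [2->0,0=3,2->1,2->3] -> levels [6 6 5 6]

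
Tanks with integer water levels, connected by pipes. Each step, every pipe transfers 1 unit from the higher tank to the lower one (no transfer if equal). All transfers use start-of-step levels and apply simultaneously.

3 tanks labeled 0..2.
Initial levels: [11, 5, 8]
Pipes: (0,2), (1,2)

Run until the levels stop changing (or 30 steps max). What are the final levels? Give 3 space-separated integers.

Answer: 8 8 8

Derivation:
Step 1: flows [0->2,2->1] -> levels [10 6 8]
Step 2: flows [0->2,2->1] -> levels [9 7 8]
Step 3: flows [0->2,2->1] -> levels [8 8 8]
Step 4: flows [0=2,1=2] -> levels [8 8 8]
  -> stable (no change)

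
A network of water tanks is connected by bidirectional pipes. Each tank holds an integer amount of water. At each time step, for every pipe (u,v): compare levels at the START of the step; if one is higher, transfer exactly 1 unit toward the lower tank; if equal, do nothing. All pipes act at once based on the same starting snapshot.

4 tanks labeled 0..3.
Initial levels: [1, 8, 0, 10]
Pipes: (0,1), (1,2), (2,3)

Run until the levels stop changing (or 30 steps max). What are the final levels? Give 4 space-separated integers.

Step 1: flows [1->0,1->2,3->2] -> levels [2 6 2 9]
Step 2: flows [1->0,1->2,3->2] -> levels [3 4 4 8]
Step 3: flows [1->0,1=2,3->2] -> levels [4 3 5 7]
Step 4: flows [0->1,2->1,3->2] -> levels [3 5 5 6]
Step 5: flows [1->0,1=2,3->2] -> levels [4 4 6 5]
Step 6: flows [0=1,2->1,2->3] -> levels [4 5 4 6]
Step 7: flows [1->0,1->2,3->2] -> levels [5 3 6 5]
Step 8: flows [0->1,2->1,2->3] -> levels [4 5 4 6]
  -> period-2 cycle: step 8 state = step 6 state; never stabilizes
  -> state at step 30: (30-6) mod 2 = 0, same as step 6 -> [4 5 4 6]

Answer: 4 5 4 6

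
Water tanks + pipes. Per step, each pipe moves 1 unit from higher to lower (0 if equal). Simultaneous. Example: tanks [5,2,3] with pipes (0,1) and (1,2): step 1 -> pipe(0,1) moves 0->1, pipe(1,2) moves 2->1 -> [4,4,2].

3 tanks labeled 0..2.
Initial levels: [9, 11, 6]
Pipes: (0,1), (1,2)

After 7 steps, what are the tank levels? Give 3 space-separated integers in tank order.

Step 1: flows [1->0,1->2] -> levels [10 9 7]
Step 2: flows [0->1,1->2] -> levels [9 9 8]
Step 3: flows [0=1,1->2] -> levels [9 8 9]
Step 4: flows [0->1,2->1] -> levels [8 10 8]
Step 5: flows [1->0,1->2] -> levels [9 8 9]
  -> period-2 cycle: step 5 state = step 3 state
  -> state at step 7: (7-3) mod 2 = 0, same as step 3 -> [9 8 9]

Answer: 9 8 9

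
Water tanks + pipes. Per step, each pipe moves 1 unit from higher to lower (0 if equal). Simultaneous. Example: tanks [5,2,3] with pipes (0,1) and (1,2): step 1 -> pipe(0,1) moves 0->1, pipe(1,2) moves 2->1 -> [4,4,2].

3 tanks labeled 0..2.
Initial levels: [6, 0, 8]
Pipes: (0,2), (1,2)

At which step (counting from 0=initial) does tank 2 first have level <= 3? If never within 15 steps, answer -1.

Answer: -1

Derivation:
Step 1: flows [2->0,2->1] -> levels [7 1 6]
Step 2: flows [0->2,2->1] -> levels [6 2 6]
Step 3: flows [0=2,2->1] -> levels [6 3 5]
Step 4: flows [0->2,2->1] -> levels [5 4 5]
Step 5: flows [0=2,2->1] -> levels [5 5 4]
Step 6: flows [0->2,1->2] -> levels [4 4 6]
Step 7: flows [2->0,2->1] -> levels [5 5 4]
  -> period-2 cycle (repeats step 5); tank 2 never drops to <=3
Tank 2 never reaches <=3 within 15 steps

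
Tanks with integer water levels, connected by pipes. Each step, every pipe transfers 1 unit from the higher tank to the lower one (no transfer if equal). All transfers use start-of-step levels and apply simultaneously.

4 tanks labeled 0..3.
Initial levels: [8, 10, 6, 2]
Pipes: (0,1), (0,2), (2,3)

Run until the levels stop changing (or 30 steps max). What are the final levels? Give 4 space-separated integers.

Answer: 8 6 5 7

Derivation:
Step 1: flows [1->0,0->2,2->3] -> levels [8 9 6 3]
Step 2: flows [1->0,0->2,2->3] -> levels [8 8 6 4]
Step 3: flows [0=1,0->2,2->3] -> levels [7 8 6 5]
Step 4: flows [1->0,0->2,2->3] -> levels [7 7 6 6]
Step 5: flows [0=1,0->2,2=3] -> levels [6 7 7 6]
Step 6: flows [1->0,2->0,2->3] -> levels [8 6 5 7]
Step 7: flows [0->1,0->2,3->2] -> levels [6 7 7 6]
  -> period-2 cycle: step 7 state = step 5 state; never stabilizes
  -> state at step 30: (30-5) mod 2 = 1, same as step 6 -> [8 6 5 7]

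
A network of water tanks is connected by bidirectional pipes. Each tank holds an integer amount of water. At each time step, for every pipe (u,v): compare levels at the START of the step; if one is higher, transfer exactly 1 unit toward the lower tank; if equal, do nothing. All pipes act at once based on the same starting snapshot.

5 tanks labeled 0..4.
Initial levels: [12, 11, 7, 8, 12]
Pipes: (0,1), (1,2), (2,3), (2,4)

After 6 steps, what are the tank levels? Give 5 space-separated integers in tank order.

Answer: 11 10 11 8 10

Derivation:
Step 1: flows [0->1,1->2,3->2,4->2] -> levels [11 11 10 7 11]
Step 2: flows [0=1,1->2,2->3,4->2] -> levels [11 10 11 8 10]
Step 3: flows [0->1,2->1,2->3,2->4] -> levels [10 12 8 9 11]
Step 4: flows [1->0,1->2,3->2,4->2] -> levels [11 10 11 8 10]
  -> period-2 cycle: step 4 state = step 2 state
  -> state at step 6: (6-2) mod 2 = 0, same as step 2 -> [11 10 11 8 10]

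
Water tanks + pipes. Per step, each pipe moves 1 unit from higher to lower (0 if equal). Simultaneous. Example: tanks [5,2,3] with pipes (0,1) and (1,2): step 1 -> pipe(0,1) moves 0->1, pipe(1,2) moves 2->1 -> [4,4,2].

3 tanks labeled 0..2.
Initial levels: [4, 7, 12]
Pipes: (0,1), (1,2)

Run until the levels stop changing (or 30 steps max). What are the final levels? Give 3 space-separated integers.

Step 1: flows [1->0,2->1] -> levels [5 7 11]
Step 2: flows [1->0,2->1] -> levels [6 7 10]
Step 3: flows [1->0,2->1] -> levels [7 7 9]
Step 4: flows [0=1,2->1] -> levels [7 8 8]
Step 5: flows [1->0,1=2] -> levels [8 7 8]
Step 6: flows [0->1,2->1] -> levels [7 9 7]
Step 7: flows [1->0,1->2] -> levels [8 7 8]
  -> period-2 cycle: step 7 state = step 5 state; never stabilizes
  -> state at step 30: (30-5) mod 2 = 1, same as step 6 -> [7 9 7]

Answer: 7 9 7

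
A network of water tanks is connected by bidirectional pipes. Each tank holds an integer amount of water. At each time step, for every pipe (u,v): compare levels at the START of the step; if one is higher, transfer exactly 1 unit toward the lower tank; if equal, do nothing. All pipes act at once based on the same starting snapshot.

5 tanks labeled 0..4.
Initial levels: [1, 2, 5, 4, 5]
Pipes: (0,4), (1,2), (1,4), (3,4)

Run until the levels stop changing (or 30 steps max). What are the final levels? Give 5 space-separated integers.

Step 1: flows [4->0,2->1,4->1,4->3] -> levels [2 4 4 5 2]
Step 2: flows [0=4,1=2,1->4,3->4] -> levels [2 3 4 4 4]
Step 3: flows [4->0,2->1,4->1,3=4] -> levels [3 5 3 4 2]
Step 4: flows [0->4,1->2,1->4,3->4] -> levels [2 3 4 3 5]
Step 5: flows [4->0,2->1,4->1,4->3] -> levels [3 5 3 4 2]
  -> period-2 cycle: step 5 state = step 3 state; never stabilizes
  -> state at step 30: (30-3) mod 2 = 1, same as step 4 -> [2 3 4 3 5]

Answer: 2 3 4 3 5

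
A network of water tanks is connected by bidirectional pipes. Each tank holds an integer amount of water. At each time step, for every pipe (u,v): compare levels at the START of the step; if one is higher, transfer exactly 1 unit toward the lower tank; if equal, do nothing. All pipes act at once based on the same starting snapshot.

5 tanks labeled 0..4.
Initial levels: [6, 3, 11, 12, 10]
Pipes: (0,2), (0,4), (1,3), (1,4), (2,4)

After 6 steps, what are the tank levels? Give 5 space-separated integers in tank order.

Step 1: flows [2->0,4->0,3->1,4->1,2->4] -> levels [8 5 9 11 9]
Step 2: flows [2->0,4->0,3->1,4->1,2=4] -> levels [10 7 8 10 7]
Step 3: flows [0->2,0->4,3->1,1=4,2->4] -> levels [8 8 8 9 9]
Step 4: flows [0=2,4->0,3->1,4->1,4->2] -> levels [9 10 9 8 6]
Step 5: flows [0=2,0->4,1->3,1->4,2->4] -> levels [8 8 8 9 9]
  -> period-2 cycle: step 5 state = step 3 state
  -> state at step 6: (6-3) mod 2 = 1, same as step 4 -> [9 10 9 8 6]

Answer: 9 10 9 8 6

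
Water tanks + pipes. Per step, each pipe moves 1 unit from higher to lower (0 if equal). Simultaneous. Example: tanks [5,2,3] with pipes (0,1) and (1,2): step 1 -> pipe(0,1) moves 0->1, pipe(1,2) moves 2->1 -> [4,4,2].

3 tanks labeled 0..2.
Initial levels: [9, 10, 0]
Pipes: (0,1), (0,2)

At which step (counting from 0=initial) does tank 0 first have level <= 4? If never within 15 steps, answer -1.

Answer: -1

Derivation:
Step 1: flows [1->0,0->2] -> levels [9 9 1]
Step 2: flows [0=1,0->2] -> levels [8 9 2]
Step 3: flows [1->0,0->2] -> levels [8 8 3]
Step 4: flows [0=1,0->2] -> levels [7 8 4]
Step 5: flows [1->0,0->2] -> levels [7 7 5]
Step 6: flows [0=1,0->2] -> levels [6 7 6]
Step 7: flows [1->0,0=2] -> levels [7 6 6]
Step 8: flows [0->1,0->2] -> levels [5 7 7]
Step 9: flows [1->0,2->0] -> levels [7 6 6]
  -> period-2 cycle (repeats step 7); tank 0 never drops to <=4
Tank 0 never reaches <=4 within 15 steps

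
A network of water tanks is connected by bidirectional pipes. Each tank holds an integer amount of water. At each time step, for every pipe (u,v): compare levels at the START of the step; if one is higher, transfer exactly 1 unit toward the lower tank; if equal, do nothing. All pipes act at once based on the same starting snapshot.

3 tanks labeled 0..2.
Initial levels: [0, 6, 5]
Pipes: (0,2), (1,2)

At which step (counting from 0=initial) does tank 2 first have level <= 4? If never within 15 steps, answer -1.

Step 1: flows [2->0,1->2] -> levels [1 5 5]
Step 2: flows [2->0,1=2] -> levels [2 5 4]
Tank 2 first reaches <=4 at step 2

Answer: 2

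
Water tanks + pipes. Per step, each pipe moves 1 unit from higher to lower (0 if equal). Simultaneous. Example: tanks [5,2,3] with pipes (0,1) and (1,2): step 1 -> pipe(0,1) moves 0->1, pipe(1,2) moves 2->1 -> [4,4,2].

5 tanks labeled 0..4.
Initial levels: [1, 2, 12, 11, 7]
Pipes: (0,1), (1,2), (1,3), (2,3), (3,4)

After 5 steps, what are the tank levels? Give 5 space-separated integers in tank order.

Answer: 6 6 5 8 8

Derivation:
Step 1: flows [1->0,2->1,3->1,2->3,3->4] -> levels [2 3 10 10 8]
Step 2: flows [1->0,2->1,3->1,2=3,3->4] -> levels [3 4 9 8 9]
Step 3: flows [1->0,2->1,3->1,2->3,4->3] -> levels [4 5 7 9 8]
Step 4: flows [1->0,2->1,3->1,3->2,3->4] -> levels [5 6 7 6 9]
Step 5: flows [1->0,2->1,1=3,2->3,4->3] -> levels [6 6 5 8 8]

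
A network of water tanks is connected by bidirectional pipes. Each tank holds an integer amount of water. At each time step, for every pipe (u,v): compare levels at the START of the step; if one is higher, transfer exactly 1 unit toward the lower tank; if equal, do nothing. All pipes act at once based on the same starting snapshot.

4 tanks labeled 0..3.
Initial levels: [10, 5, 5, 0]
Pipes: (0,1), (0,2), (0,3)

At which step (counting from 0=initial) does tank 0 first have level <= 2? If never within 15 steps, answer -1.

Answer: -1

Derivation:
Step 1: flows [0->1,0->2,0->3] -> levels [7 6 6 1]
Step 2: flows [0->1,0->2,0->3] -> levels [4 7 7 2]
Step 3: flows [1->0,2->0,0->3] -> levels [5 6 6 3]
Step 4: flows [1->0,2->0,0->3] -> levels [6 5 5 4]
Step 5: flows [0->1,0->2,0->3] -> levels [3 6 6 5]
Step 6: flows [1->0,2->0,3->0] -> levels [6 5 5 4]
  -> period-2 cycle (repeats step 4); tank 0 never drops to <=2
Tank 0 never reaches <=2 within 15 steps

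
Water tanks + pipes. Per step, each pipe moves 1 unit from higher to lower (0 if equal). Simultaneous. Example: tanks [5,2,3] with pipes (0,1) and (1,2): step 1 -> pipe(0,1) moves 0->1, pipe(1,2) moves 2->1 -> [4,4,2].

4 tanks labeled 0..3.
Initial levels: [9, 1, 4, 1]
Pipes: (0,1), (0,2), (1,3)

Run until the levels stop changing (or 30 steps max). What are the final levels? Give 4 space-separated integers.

Answer: 5 3 3 4

Derivation:
Step 1: flows [0->1,0->2,1=3] -> levels [7 2 5 1]
Step 2: flows [0->1,0->2,1->3] -> levels [5 2 6 2]
Step 3: flows [0->1,2->0,1=3] -> levels [5 3 5 2]
Step 4: flows [0->1,0=2,1->3] -> levels [4 3 5 3]
Step 5: flows [0->1,2->0,1=3] -> levels [4 4 4 3]
Step 6: flows [0=1,0=2,1->3] -> levels [4 3 4 4]
Step 7: flows [0->1,0=2,3->1] -> levels [3 5 4 3]
Step 8: flows [1->0,2->0,1->3] -> levels [5 3 3 4]
Step 9: flows [0->1,0->2,3->1] -> levels [3 5 4 3]
  -> period-2 cycle: step 9 state = step 7 state; never stabilizes
  -> state at step 30: (30-7) mod 2 = 1, same as step 8 -> [5 3 3 4]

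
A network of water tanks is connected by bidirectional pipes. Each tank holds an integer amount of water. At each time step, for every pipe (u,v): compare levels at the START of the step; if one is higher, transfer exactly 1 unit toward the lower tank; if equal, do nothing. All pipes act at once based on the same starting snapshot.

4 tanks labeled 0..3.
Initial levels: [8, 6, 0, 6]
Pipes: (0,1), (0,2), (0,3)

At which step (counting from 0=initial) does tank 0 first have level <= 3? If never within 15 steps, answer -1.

Step 1: flows [0->1,0->2,0->3] -> levels [5 7 1 7]
Step 2: flows [1->0,0->2,3->0] -> levels [6 6 2 6]
Step 3: flows [0=1,0->2,0=3] -> levels [5 6 3 6]
Step 4: flows [1->0,0->2,3->0] -> levels [6 5 4 5]
Step 5: flows [0->1,0->2,0->3] -> levels [3 6 5 6]
Tank 0 first reaches <=3 at step 5

Answer: 5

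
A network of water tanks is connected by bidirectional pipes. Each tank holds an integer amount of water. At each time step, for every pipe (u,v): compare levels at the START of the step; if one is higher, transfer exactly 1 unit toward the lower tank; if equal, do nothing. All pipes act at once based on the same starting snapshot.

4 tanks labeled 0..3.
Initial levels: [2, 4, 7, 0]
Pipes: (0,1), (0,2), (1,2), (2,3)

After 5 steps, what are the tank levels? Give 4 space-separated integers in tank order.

Step 1: flows [1->0,2->0,2->1,2->3] -> levels [4 4 4 1]
Step 2: flows [0=1,0=2,1=2,2->3] -> levels [4 4 3 2]
Step 3: flows [0=1,0->2,1->2,2->3] -> levels [3 3 4 3]
Step 4: flows [0=1,2->0,2->1,2->3] -> levels [4 4 1 4]
Step 5: flows [0=1,0->2,1->2,3->2] -> levels [3 3 4 3]

Answer: 3 3 4 3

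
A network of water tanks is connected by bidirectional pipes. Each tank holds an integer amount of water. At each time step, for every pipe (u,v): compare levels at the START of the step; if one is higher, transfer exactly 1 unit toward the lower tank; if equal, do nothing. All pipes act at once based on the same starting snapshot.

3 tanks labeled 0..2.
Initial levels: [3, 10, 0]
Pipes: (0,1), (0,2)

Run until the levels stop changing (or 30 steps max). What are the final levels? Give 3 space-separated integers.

Answer: 5 4 4

Derivation:
Step 1: flows [1->0,0->2] -> levels [3 9 1]
Step 2: flows [1->0,0->2] -> levels [3 8 2]
Step 3: flows [1->0,0->2] -> levels [3 7 3]
Step 4: flows [1->0,0=2] -> levels [4 6 3]
Step 5: flows [1->0,0->2] -> levels [4 5 4]
Step 6: flows [1->0,0=2] -> levels [5 4 4]
Step 7: flows [0->1,0->2] -> levels [3 5 5]
Step 8: flows [1->0,2->0] -> levels [5 4 4]
  -> period-2 cycle: step 8 state = step 6 state; never stabilizes
  -> state at step 30: (30-6) mod 2 = 0, same as step 6 -> [5 4 4]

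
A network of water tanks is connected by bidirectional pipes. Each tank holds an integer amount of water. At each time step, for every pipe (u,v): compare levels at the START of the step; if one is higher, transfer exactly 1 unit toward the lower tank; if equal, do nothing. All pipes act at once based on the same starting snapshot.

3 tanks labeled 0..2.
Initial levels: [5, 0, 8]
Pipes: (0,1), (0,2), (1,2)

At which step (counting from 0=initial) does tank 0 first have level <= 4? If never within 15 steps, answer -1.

Step 1: flows [0->1,2->0,2->1] -> levels [5 2 6]
Step 2: flows [0->1,2->0,2->1] -> levels [5 4 4]
Step 3: flows [0->1,0->2,1=2] -> levels [3 5 5]
Tank 0 first reaches <=4 at step 3

Answer: 3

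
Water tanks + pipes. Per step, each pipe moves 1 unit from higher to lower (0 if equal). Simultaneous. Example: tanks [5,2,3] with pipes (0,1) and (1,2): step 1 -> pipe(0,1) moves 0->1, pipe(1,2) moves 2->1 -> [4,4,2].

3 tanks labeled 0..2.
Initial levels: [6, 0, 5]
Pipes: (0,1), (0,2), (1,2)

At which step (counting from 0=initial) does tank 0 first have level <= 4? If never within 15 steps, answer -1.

Step 1: flows [0->1,0->2,2->1] -> levels [4 2 5]
Tank 0 first reaches <=4 at step 1

Answer: 1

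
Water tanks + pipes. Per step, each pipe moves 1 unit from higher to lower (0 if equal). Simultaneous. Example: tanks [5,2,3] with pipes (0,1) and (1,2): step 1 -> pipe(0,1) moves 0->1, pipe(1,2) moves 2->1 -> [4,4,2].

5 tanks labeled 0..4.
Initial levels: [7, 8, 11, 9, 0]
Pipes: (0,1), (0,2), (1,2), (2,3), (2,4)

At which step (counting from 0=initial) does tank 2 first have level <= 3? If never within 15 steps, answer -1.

Answer: -1

Derivation:
Step 1: flows [1->0,2->0,2->1,2->3,2->4] -> levels [9 8 7 10 1]
Step 2: flows [0->1,0->2,1->2,3->2,2->4] -> levels [7 8 9 9 2]
Step 3: flows [1->0,2->0,2->1,2=3,2->4] -> levels [9 8 6 9 3]
Step 4: flows [0->1,0->2,1->2,3->2,2->4] -> levels [7 8 8 8 4]
Step 5: flows [1->0,2->0,1=2,2=3,2->4] -> levels [9 7 6 8 5]
Step 6: flows [0->1,0->2,1->2,3->2,2->4] -> levels [7 7 8 7 6]
Step 7: flows [0=1,2->0,2->1,2->3,2->4] -> levels [8 8 4 8 7]
Step 8: flows [0=1,0->2,1->2,3->2,4->2] -> levels [7 7 8 7 6]
  -> period-2 cycle (repeats step 6); tank 2 never drops to <=3
Tank 2 never reaches <=3 within 15 steps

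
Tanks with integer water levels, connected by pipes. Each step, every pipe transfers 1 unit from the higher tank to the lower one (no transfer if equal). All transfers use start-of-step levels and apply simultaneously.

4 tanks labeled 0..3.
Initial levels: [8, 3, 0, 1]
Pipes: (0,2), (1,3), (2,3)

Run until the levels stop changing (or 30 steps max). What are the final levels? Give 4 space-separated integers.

Step 1: flows [0->2,1->3,3->2] -> levels [7 2 2 1]
Step 2: flows [0->2,1->3,2->3] -> levels [6 1 2 3]
Step 3: flows [0->2,3->1,3->2] -> levels [5 2 4 1]
Step 4: flows [0->2,1->3,2->3] -> levels [4 1 4 3]
Step 5: flows [0=2,3->1,2->3] -> levels [4 2 3 3]
Step 6: flows [0->2,3->1,2=3] -> levels [3 3 4 2]
Step 7: flows [2->0,1->3,2->3] -> levels [4 2 2 4]
Step 8: flows [0->2,3->1,3->2] -> levels [3 3 4 2]
  -> period-2 cycle: step 8 state = step 6 state; never stabilizes
  -> state at step 30: (30-6) mod 2 = 0, same as step 6 -> [3 3 4 2]

Answer: 3 3 4 2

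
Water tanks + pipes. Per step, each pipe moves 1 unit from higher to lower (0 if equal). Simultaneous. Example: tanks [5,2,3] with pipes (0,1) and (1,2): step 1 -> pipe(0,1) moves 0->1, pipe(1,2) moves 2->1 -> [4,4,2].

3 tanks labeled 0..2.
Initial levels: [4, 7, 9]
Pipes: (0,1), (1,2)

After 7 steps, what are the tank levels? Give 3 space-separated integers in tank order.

Step 1: flows [1->0,2->1] -> levels [5 7 8]
Step 2: flows [1->0,2->1] -> levels [6 7 7]
Step 3: flows [1->0,1=2] -> levels [7 6 7]
Step 4: flows [0->1,2->1] -> levels [6 8 6]
Step 5: flows [1->0,1->2] -> levels [7 6 7]
  -> period-2 cycle: step 5 state = step 3 state
  -> state at step 7: (7-3) mod 2 = 0, same as step 3 -> [7 6 7]

Answer: 7 6 7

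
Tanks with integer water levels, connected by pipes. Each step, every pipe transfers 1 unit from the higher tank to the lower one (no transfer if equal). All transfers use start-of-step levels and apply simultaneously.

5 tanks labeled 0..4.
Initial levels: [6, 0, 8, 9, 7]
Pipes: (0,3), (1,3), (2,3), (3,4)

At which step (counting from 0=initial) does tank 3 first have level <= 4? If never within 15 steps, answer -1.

Step 1: flows [3->0,3->1,3->2,3->4] -> levels [7 1 9 5 8]
Step 2: flows [0->3,3->1,2->3,4->3] -> levels [6 2 8 7 7]
Step 3: flows [3->0,3->1,2->3,3=4] -> levels [7 3 7 6 7]
Step 4: flows [0->3,3->1,2->3,4->3] -> levels [6 4 6 8 6]
Step 5: flows [3->0,3->1,3->2,3->4] -> levels [7 5 7 4 7]
Tank 3 first reaches <=4 at step 5

Answer: 5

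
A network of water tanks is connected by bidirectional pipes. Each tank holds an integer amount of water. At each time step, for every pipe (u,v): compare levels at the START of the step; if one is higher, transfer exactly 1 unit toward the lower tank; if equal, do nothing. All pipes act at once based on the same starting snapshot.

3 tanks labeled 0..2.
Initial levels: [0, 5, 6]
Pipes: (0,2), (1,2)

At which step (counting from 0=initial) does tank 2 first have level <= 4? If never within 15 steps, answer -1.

Step 1: flows [2->0,2->1] -> levels [1 6 4]
Tank 2 first reaches <=4 at step 1

Answer: 1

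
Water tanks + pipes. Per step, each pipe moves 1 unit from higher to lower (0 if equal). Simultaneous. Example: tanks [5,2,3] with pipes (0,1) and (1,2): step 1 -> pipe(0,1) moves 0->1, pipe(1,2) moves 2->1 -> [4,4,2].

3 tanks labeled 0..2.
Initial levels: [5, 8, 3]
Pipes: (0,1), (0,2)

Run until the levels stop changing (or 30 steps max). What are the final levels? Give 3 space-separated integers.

Step 1: flows [1->0,0->2] -> levels [5 7 4]
Step 2: flows [1->0,0->2] -> levels [5 6 5]
Step 3: flows [1->0,0=2] -> levels [6 5 5]
Step 4: flows [0->1,0->2] -> levels [4 6 6]
Step 5: flows [1->0,2->0] -> levels [6 5 5]
  -> period-2 cycle: step 5 state = step 3 state; never stabilizes
  -> state at step 30: (30-3) mod 2 = 1, same as step 4 -> [4 6 6]

Answer: 4 6 6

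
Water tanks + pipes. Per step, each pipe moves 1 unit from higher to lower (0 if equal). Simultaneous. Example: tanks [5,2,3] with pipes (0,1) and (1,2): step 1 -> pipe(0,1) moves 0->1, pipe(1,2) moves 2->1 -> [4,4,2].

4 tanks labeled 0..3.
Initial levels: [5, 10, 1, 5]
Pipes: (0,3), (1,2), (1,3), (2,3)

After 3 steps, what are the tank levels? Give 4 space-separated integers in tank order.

Answer: 5 4 6 6

Derivation:
Step 1: flows [0=3,1->2,1->3,3->2] -> levels [5 8 3 5]
Step 2: flows [0=3,1->2,1->3,3->2] -> levels [5 6 5 5]
Step 3: flows [0=3,1->2,1->3,2=3] -> levels [5 4 6 6]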